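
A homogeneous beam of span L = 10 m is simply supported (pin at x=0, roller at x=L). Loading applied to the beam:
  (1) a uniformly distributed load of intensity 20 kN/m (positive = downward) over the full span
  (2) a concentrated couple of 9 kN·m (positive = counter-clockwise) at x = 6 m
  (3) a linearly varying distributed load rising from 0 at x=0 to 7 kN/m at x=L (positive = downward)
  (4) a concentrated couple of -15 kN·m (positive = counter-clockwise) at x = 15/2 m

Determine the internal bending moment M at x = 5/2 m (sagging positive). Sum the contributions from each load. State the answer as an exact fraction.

Load 1 — uniform load w=20 kN/m over full span:
  M_1 = wx(L-x)/2 = 20·(5/2)·(10-(5/2))/2 = 375/2 kN·m
Load 2 — applied couple M₀=9 kN·m at a=6 m (b=L-a=4):
  M_2 = M₀x/L  [x≤a] = 9·(5/2)/10 = 9/4 kN·m
Load 3 — triangular load w₀=7 kN/m (0→w₀ over full span):
  M_3 = w₀Lx/6 - w₀x³/(6L) = 7·10·(5/2)/6 - 7·(5/2)³/(6·10) = 875/32 kN·m
Load 4 — applied couple M₀=-15 kN·m at a=15/2 m (b=L-a=5/2):
  M_4 = M₀x/L  [x≤a] = (-15)·(5/2)/10 = -15/4 kN·m
Superposition: M = Σ M_i = 6827/32 kN·m ≈ 213.343750 kN·m

M(5/2) = 6827/32 kN·m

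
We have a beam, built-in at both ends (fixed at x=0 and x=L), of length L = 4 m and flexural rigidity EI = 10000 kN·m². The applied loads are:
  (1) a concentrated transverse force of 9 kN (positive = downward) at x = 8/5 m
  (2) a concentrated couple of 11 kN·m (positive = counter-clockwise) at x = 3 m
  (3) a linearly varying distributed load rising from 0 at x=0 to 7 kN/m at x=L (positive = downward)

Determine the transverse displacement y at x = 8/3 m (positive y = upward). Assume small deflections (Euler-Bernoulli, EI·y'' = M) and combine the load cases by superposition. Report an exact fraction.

Load 1 — point force P=9 kN at a=8/5 m (b=L-a=12/5):
  y_1 = -Pa²(L-x)²(3bL-(3b+a)(L-x))/(6L³EI)  [x>a] = -9·(8/5)²·(4-(8/3))²·(3·(12/5)·4-(3·(12/5)+(8/5))·(4-(8/3)))/(6·4³·10000) = -128/703125 m
Load 2 — applied couple M₀=11 kN·m at a=3 m (b=L-a=1):
  y_2 = (R_Ax³/6 - M_Ax²/2)/EI  [x≤a] with R_A=99/32, M_A=55/16 = ((99/32)·(8/3)³/6 - (55/16)·(8/3)²/2)/10000 = -11/45000 m
Load 3 — triangular load w₀=7 kN/m (0→w₀ over full span):
  y_3 = -w₀x²(L-x)²(x+2L)/(120LEI) = -7·(8/3)²·(4-(8/3))²·((8/3)+2·4)/(120·4·10000) = -448/2278125 m
Superposition: y = Σ y_i = -283919/455625000 m ≈ -0.000623 m

y(8/3) = -283919/455625000 m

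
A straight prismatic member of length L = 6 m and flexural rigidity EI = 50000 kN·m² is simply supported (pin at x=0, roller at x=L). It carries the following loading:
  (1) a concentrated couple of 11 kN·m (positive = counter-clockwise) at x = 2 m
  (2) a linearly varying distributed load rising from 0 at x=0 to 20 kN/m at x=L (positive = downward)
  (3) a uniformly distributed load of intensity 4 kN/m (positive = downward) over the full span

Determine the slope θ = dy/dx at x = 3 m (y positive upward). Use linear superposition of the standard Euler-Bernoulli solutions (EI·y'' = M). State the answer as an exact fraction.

Load 1 — applied couple M₀=11 kN·m at a=2 m (b=L-a=4):
  θ_1 = (M₀x²/(2L)-M₀(x-a)+C₁)/EI  [x>a] with C₁=M₀(3b²-L²)/(6L)=11/3 = (11·3²/(2·6)-11·(3-2)+(11/3))/50000 = 11/600000 rad
Load 2 — triangular load w₀=20 kN/m (0→w₀ over full span):
  θ_2 = -w₀(7L⁴-30L²x²+15x⁴)/(360LEI) = -20·(7·6⁴-30·6²·3²+15·3⁴)/(360·6·50000) = -21/200000 rad
Load 3 — uniform load w=4 kN/m over full span:
  θ_3 = -w(L³-6Lx²+4x³)/(24EI) = -4·(6³-6·6·3²+4·3³)/(24·50000) = 0 rad
Superposition: θ = Σ θ_i = -13/150000 rad ≈ -0.000087 rad

θ(3) = -13/150000 rad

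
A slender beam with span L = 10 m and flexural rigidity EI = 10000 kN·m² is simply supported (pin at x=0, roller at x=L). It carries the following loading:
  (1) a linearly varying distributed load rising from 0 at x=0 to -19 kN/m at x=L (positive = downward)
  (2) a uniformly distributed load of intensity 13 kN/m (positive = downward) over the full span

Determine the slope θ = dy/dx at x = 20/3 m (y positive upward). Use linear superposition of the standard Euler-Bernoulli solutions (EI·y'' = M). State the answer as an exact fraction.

θ(20/3) = 403/48600 rad

Load 1 — triangular load w₀=-19 kN/m (0→w₀ over full span):
  θ_1 = -w₀(7L⁴-30L²x²+15x⁴)/(360LEI) = -(-19)·(7·10⁴-30·10²·(20/3)²+15·(20/3)⁴)/(360·10·10000) = -1729/97200 rad
Load 2 — uniform load w=13 kN/m over full span:
  θ_2 = -w(L³-6Lx²+4x³)/(24EI) = -13·(10³-6·10·(20/3)²+4·(20/3)³)/(24·10000) = 169/6480 rad
Superposition: θ = Σ θ_i = 403/48600 rad ≈ 0.008292 rad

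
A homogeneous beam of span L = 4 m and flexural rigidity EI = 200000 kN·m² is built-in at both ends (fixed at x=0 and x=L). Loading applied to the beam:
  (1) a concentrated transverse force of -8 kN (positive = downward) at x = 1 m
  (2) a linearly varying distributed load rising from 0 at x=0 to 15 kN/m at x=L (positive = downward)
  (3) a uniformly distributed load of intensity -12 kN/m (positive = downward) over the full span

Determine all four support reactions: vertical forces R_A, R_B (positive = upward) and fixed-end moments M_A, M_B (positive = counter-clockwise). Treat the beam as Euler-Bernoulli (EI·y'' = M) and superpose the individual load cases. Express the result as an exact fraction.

Load 1 — point force P=-8 kN at a=1 m (b=L-a=3):
  R_A = Pb²(3a+b)/L³ = (-8)·3²·(3·1+3)/4³ = -27/4 kN
  M_A = Pab²/L² = (-8)·1·3²/4² = -9/2 kN·m
  R_B = Pa²(a+3b)/L³ = (-8)·1²·(1+3·3)/4³ = -5/4 kN
  M_B = -Pa²b/L² = -(-8)·1²·3/4² = 3/2 kN·m
Load 2 — triangular load w₀=15 kN/m (0→w₀ over full span):
  R_A = 3w₀L/20 = 3·15·4/20 = 9 kN
  M_A = w₀L²/30 = 15·4²/30 = 8 kN·m
  R_B = 7w₀L/20 = 7·15·4/20 = 21 kN
  M_B = -w₀L²/20 = -15·4²/20 = -12 kN·m
Load 3 — uniform load w=-12 kN/m over full span:
  R_A = wL/2 = (-12)·4/2 = -24 kN
  M_A = wL²/12 = (-12)·4²/12 = -16 kN·m
  R_B = wL/2 = (-12)·4/2 = -24 kN
  M_B = -wL²/12 = -(-12)·4²/12 = 16 kN·m
Superposition: R_A = -87/4 kN, M_A = -25/2 kN·m, R_B = -17/4 kN, M_B = 11/2 kN·m

R_A = -87/4 kN, M_A = -25/2 kN·m, R_B = -17/4 kN, M_B = 11/2 kN·m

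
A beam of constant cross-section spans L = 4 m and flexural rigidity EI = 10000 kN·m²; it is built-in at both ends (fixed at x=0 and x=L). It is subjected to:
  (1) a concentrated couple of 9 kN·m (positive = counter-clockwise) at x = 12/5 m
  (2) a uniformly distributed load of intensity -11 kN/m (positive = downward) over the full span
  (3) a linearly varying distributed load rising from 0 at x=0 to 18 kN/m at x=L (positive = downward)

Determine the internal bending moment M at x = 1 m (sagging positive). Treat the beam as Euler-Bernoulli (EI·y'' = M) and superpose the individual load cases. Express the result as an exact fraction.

Load 1 — applied couple M₀=9 kN·m at a=12/5 m (b=L-a=8/5):
  M_1 = R_Ax - M_A  [x≤a] with R_A=81/25, M_A=72/25 = (81/25)·1 - (72/25) = 9/25 kN·m
Load 2 — uniform load w=-11 kN/m over full span:
  M_2 = wLx/2 - wL²/12 - wx²/2 = (-11)·4·1/2 - (-11)·4²/12 - (-11)·1²/2 = -11/6 kN·m
Load 3 — triangular load w₀=18 kN/m (0→w₀ over full span):
  M_3 = 3w₀Lx/20 - w₀L²/30 - w₀x³/(6L) = 3·18·4·1/20 - 18·4²/30 - 18·1³/(6·4) = 9/20 kN·m
Superposition: M = Σ M_i = -307/300 kN·m ≈ -1.023333 kN·m

M(1) = -307/300 kN·m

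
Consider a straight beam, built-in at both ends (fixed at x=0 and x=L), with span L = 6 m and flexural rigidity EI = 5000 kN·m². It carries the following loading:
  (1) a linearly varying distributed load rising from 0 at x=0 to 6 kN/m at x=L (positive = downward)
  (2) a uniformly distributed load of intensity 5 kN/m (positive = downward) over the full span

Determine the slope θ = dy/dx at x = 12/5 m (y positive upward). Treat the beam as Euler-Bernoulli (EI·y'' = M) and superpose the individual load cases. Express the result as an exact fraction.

Load 1 — triangular load w₀=6 kN/m (0→w₀ over full span):
  θ_1 = -w₀(2x(L-x)(L-2x)(x+2L)+x²(L-x)²)/(120LEI) = -6·(2·(12/5)·(6-(12/5))·(6-2·(12/5))·((12/5)+2·6)+(12/5)²·(6-(12/5))²)/(120·6·5000) = -243/390625 rad
Load 2 — uniform load w=5 kN/m over full span:
  θ_2 = -wx(L-x)(L-2x)/(12EI) = -5·(12/5)·(6-(12/5))·(6-2·(12/5))/(12·5000) = -27/31250 rad
Superposition: θ = Σ θ_i = -1161/781250 rad ≈ -0.001486 rad

θ(12/5) = -1161/781250 rad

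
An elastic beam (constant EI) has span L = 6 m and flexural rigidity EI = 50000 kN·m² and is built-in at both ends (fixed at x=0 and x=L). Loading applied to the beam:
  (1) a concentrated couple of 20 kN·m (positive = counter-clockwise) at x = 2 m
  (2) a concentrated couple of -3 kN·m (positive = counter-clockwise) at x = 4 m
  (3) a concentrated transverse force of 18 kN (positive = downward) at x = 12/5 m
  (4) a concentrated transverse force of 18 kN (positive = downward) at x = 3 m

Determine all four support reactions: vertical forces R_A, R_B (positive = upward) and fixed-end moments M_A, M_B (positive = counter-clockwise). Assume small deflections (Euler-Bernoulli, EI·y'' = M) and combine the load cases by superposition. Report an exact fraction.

Load 1 — applied couple M₀=20 kN·m at a=2 m (b=L-a=4):
  R_A = 6M₀ab/L³ = 6·20·2·4/6³ = 40/9 kN
  M_A = M₀b(2a-b)/L² = 20·4·(2·2-4)/6² = 0 kN·m
  R_B = -6M₀ab/L³ = -6·20·2·4/6³ = -40/9 kN
  M_B = M₀a(2b-a)/L² = 20·2·(2·4-2)/6² = 20/3 kN·m
Load 2 — applied couple M₀=-3 kN·m at a=4 m (b=L-a=2):
  R_A = 6M₀ab/L³ = 6·(-3)·4·2/6³ = -2/3 kN
  M_A = M₀b(2a-b)/L² = (-3)·2·(2·4-2)/6² = -1 kN·m
  R_B = -6M₀ab/L³ = -6·(-3)·4·2/6³ = 2/3 kN
  M_B = M₀a(2b-a)/L² = (-3)·4·(2·2-4)/6² = 0 kN·m
Load 3 — point force P=18 kN at a=12/5 m (b=L-a=18/5):
  R_A = Pb²(3a+b)/L³ = 18·(18/5)²·(3·(12/5)+(18/5))/6³ = 1458/125 kN
  M_A = Pab²/L² = 18·(12/5)·(18/5)²/6² = 1944/125 kN·m
  R_B = Pa²(a+3b)/L³ = 18·(12/5)²·((12/5)+3·(18/5))/6³ = 792/125 kN
  M_B = -Pa²b/L² = -18·(12/5)²·(18/5)/6² = -1296/125 kN·m
Load 4 — point force P=18 kN at a=3 m (b=L-a=3):
  R_A = Pb²(3a+b)/L³ = 18·3²·(3·3+3)/6³ = 9 kN
  M_A = Pab²/L² = 18·3·3²/6² = 27/2 kN·m
  R_B = Pa²(a+3b)/L³ = 18·3²·(3+3·3)/6³ = 9 kN
  M_B = -Pa²b/L² = -18·3²·3/6² = -27/2 kN·m
Superposition: R_A = 27497/1125 kN, M_A = 7013/250 kN·m, R_B = 13003/1125 kN, M_B = -12901/750 kN·m

R_A = 27497/1125 kN, M_A = 7013/250 kN·m, R_B = 13003/1125 kN, M_B = -12901/750 kN·m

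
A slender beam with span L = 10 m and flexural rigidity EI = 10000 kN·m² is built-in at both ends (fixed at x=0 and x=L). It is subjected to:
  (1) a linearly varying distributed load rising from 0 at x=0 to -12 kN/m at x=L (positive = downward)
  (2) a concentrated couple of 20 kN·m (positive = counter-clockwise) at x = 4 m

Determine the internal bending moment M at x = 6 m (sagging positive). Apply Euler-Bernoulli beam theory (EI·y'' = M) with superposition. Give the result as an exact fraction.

Load 1 — triangular load w₀=-12 kN/m (0→w₀ over full span):
  M_1 = 3w₀Lx/20 - w₀L²/30 - w₀x³/(6L) = 3·(-12)·10·6/20 - (-12)·10²/30 - (-12)·6³/(6·10) = -124/5 kN·m
Load 2 — applied couple M₀=20 kN·m at a=4 m (b=L-a=6):
  M_2 = R_Ax - M_A - M₀  [x>a] with R_A=72/25, M_A=12/5 = (72/25)·6 - (12/5) - 20 = -128/25 kN·m
Superposition: M = Σ M_i = -748/25 kN·m ≈ -29.920000 kN·m

M(6) = -748/25 kN·m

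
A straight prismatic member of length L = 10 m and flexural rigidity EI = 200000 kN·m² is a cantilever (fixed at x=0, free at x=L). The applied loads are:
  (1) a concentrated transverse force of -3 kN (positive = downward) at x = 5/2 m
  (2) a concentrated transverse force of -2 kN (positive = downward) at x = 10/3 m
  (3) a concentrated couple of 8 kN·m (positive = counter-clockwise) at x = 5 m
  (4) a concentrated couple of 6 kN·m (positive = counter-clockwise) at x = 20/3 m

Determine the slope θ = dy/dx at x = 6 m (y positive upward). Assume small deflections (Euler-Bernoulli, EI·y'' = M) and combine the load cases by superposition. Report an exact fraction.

θ(6) = 6947/14400000 rad

Load 1 — point force P=-3 kN at a=5/2 m (b=L-a=15/2):
  θ_1 = -Pa²/(2EI)  [x>a] = -(-3)·(5/2)²/(2·200000) = 3/64000 rad
Load 2 — point force P=-2 kN at a=10/3 m (b=L-a=20/3):
  θ_2 = -Pa²/(2EI)  [x>a] = -(-2)·(10/3)²/(2·200000) = 1/18000 rad
Load 3 — applied couple M₀=8 kN·m at a=5 m (b=L-a=5):
  θ_3 = M₀a/EI  [x>a] = 8·5/200000 = 1/5000 rad
Load 4 — applied couple M₀=6 kN·m at a=20/3 m (b=L-a=10/3):
  θ_4 = M₀x/EI  [x≤a] = 6·6/200000 = 9/50000 rad
Superposition: θ = Σ θ_i = 6947/14400000 rad ≈ 0.000482 rad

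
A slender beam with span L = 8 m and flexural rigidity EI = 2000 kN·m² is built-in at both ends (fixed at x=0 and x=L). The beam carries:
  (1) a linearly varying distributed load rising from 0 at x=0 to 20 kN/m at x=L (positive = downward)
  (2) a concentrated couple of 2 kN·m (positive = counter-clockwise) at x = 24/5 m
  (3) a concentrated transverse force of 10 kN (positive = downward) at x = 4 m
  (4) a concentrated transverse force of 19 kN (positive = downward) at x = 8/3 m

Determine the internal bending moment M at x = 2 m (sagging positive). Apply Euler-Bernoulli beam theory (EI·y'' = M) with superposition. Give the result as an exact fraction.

Load 1 — triangular load w₀=20 kN/m (0→w₀ over full span):
  M_1 = 3w₀Lx/20 - w₀L²/30 - w₀x³/(6L) = 3·20·8·2/20 - 20·8²/30 - 20·2³/(6·8) = 2 kN·m
Load 2 — applied couple M₀=2 kN·m at a=24/5 m (b=L-a=16/5):
  M_2 = R_Ax - M_A  [x≤a] with R_A=9/25, M_A=16/25 = (9/25)·2 - (16/25) = 2/25 kN·m
Load 3 — point force P=10 kN at a=4 m (b=L-a=4):
  M_3 = Pb²(3a+b)x/L³ - Pab²/L²  [x≤a] = 10·4²·(3·4+4)·2/8³ - 10·4·4²/8² = 0 kN·m
Load 4 — point force P=19 kN at a=8/3 m (b=L-a=16/3):
  M_4 = Pb²(3a+b)x/L³ - Pab²/L²  [x≤a] = 19·(16/3)²·(3·(8/3)+(16/3))·2/8³ - 19·(8/3)·(16/3)²/8² = 152/27 kN·m
Superposition: M = Σ M_i = 5204/675 kN·m ≈ 7.709630 kN·m

M(2) = 5204/675 kN·m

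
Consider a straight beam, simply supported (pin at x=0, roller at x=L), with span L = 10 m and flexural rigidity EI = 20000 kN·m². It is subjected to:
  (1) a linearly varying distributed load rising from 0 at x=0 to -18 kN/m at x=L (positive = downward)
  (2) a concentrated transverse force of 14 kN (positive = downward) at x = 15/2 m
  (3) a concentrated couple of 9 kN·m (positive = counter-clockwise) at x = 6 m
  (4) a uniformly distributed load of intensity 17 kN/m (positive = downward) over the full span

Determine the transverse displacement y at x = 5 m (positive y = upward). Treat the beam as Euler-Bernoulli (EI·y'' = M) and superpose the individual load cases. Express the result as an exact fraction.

y(5) = -20199/320000 m

Load 1 — triangular load w₀=-18 kN/m (0→w₀ over full span):
  y_1 = -w₀x(7L⁴-10L²x²+3x⁴)/(360LEI) = -(-18)·5·(7·10⁴-10·10²·5²+3·5⁴)/(360·10·20000) = 15/256 m
Load 2 — point force P=14 kN at a=15/2 m (b=L-a=5/2):
  y_2 = -Pbx(L²-b²-x²)/(6LEI)  [x≤a] = -14·(5/2)·5·(10²-(5/2)²-5²)/(6·10·20000) = -77/7680 m
Load 3 — applied couple M₀=9 kN·m at a=6 m (b=L-a=4):
  y_3 = (M₀x³/(6L)+C₁x)/EI  [x≤a] with C₁=M₀(3b²-L²)/(6L)=-39/5 = (9·5³/(6·10)+(-39/5)·5)/20000 = -81/80000 m
Load 4 — uniform load w=17 kN/m over full span:
  y_4 = -wx(L³-2Lx²+x³)/(24EI) = -17·5·(10³-2·10·5²+5³)/(24·20000) = -85/768 m
Superposition: y = Σ y_i = -20199/320000 m ≈ -0.063122 m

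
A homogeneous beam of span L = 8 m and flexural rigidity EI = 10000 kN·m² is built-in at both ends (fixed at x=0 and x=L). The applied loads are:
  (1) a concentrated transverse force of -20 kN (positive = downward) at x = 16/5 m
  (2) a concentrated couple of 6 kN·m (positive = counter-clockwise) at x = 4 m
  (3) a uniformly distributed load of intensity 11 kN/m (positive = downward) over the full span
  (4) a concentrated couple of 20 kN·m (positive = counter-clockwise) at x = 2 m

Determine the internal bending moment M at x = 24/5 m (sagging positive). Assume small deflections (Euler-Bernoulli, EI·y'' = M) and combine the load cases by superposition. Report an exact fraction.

Load 1 — point force P=-20 kN at a=16/5 m (b=L-a=24/5):
  M_1 = Pa²(a+3b)(L-x)/L³ - Pa²b/L²  [x>a] = (-20)·(16/5)²·((16/5)+3·(24/5))·(8-(24/5))/8³ - (-20)·(16/5)²·(24/5)/8² = -896/125 kN·m
Load 2 — applied couple M₀=6 kN·m at a=4 m (b=L-a=4):
  M_2 = R_Ax - M_A - M₀  [x>a] with R_A=9/8, M_A=3/2 = (9/8)·(24/5) - (3/2) - 6 = -21/10 kN·m
Load 3 — uniform load w=11 kN/m over full span:
  M_3 = wLx/2 - wL²/12 - wx²/2 = 11·8·(24/5)/2 - 11·8²/12 - 11·(24/5)²/2 = 1936/75 kN·m
Load 4 — applied couple M₀=20 kN·m at a=2 m (b=L-a=6):
  M_4 = R_Ax - M_A - M₀  [x>a] with R_A=45/16, M_A=-15/4 = (45/16)·(24/5) - (-15/4) - 20 = -11/4 kN·m
Superposition: M = Σ M_i = 20693/1500 kN·m ≈ 13.795333 kN·m

M(24/5) = 20693/1500 kN·m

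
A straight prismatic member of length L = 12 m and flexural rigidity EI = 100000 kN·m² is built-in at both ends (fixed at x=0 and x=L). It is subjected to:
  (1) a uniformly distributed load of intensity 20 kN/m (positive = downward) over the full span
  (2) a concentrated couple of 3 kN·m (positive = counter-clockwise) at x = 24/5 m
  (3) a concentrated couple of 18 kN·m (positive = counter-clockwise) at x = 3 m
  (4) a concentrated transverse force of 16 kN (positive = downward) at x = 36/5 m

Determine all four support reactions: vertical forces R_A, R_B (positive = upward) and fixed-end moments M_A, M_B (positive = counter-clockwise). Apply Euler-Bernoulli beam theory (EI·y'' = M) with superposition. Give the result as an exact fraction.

Load 1 — uniform load w=20 kN/m over full span:
  R_A = wL/2 = 20·12/2 = 120 kN
  M_A = wL²/12 = 20·12²/12 = 240 kN·m
  R_B = wL/2 = 20·12/2 = 120 kN
  M_B = -wL²/12 = -20·12²/12 = -240 kN·m
Load 2 — applied couple M₀=3 kN·m at a=24/5 m (b=L-a=36/5):
  R_A = 6M₀ab/L³ = 6·3·(24/5)·(36/5)/12³ = 9/25 kN
  M_A = M₀b(2a-b)/L² = 3·(36/5)·(2·(24/5)-(36/5))/12² = 9/25 kN·m
  R_B = -6M₀ab/L³ = -6·3·(24/5)·(36/5)/12³ = -9/25 kN
  M_B = M₀a(2b-a)/L² = 3·(24/5)·(2·(36/5)-(24/5))/12² = 24/25 kN·m
Load 3 — applied couple M₀=18 kN·m at a=3 m (b=L-a=9):
  R_A = 6M₀ab/L³ = 6·18·3·9/12³ = 27/16 kN
  M_A = M₀b(2a-b)/L² = 18·9·(2·3-9)/12² = -27/8 kN·m
  R_B = -6M₀ab/L³ = -6·18·3·9/12³ = -27/16 kN
  M_B = M₀a(2b-a)/L² = 18·3·(2·9-3)/12² = 45/8 kN·m
Load 4 — point force P=16 kN at a=36/5 m (b=L-a=24/5):
  R_A = Pb²(3a+b)/L³ = 16·(24/5)²·(3·(36/5)+(24/5))/12³ = 704/125 kN
  M_A = Pab²/L² = 16·(36/5)·(24/5)²/12² = 2304/125 kN·m
  R_B = Pa²(a+3b)/L³ = 16·(36/5)²·((36/5)+3·(24/5))/12³ = 1296/125 kN
  M_B = -Pa²b/L² = -16·(36/5)²·(24/5)/12² = -3456/125 kN·m
Superposition: R_A = 255359/2000 kN, M_A = 255417/1000 kN·m, R_B = 256641/2000 kN, M_B = -261063/1000 kN·m

R_A = 255359/2000 kN, M_A = 255417/1000 kN·m, R_B = 256641/2000 kN, M_B = -261063/1000 kN·m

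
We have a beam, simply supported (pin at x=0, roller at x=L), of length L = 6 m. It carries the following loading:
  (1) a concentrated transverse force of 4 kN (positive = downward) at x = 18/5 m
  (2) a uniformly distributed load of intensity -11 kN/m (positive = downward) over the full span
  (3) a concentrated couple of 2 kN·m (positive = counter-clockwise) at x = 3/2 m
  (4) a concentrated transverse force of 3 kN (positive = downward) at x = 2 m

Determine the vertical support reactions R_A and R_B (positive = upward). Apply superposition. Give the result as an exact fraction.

R_A = -436/15 kN, R_B = -449/15 kN

Load 1 — point force P=4 kN at a=18/5 m (b=L-a=12/5):
  R_A = Pb/L = 4·(12/5)/6 = 8/5 kN
  R_B = Pa/L = 4·(18/5)/6 = 12/5 kN
Load 2 — uniform load w=-11 kN/m over full span:
  R_A = wL/2 = (-11)·6/2 = -33 kN
  R_B = wL/2 = (-11)·6/2 = -33 kN
Load 3 — applied couple M₀=2 kN·m at a=3/2 m (b=L-a=9/2):
  R_A = M₀/L = 2/6 = 1/3 kN
  R_B = -M₀/L = -2/6 = -1/3 kN
Load 4 — point force P=3 kN at a=2 m (b=L-a=4):
  R_A = Pb/L = 3·4/6 = 2 kN
  R_B = Pa/L = 3·2/6 = 1 kN
Superposition: R_A = -436/15 kN, R_B = -449/15 kN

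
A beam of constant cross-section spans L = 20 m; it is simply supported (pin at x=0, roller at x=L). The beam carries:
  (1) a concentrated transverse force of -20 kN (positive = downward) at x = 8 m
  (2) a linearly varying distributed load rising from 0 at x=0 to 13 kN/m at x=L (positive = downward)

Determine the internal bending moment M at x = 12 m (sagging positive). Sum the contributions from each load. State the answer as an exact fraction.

M(12) = 1344/5 kN·m

Load 1 — point force P=-20 kN at a=8 m (b=L-a=12):
  M_1 = Pa(L-x)/L  [x>a] = (-20)·8·(20-12)/20 = -64 kN·m
Load 2 — triangular load w₀=13 kN/m (0→w₀ over full span):
  M_2 = w₀Lx/6 - w₀x³/(6L) = 13·20·12/6 - 13·12³/(6·20) = 1664/5 kN·m
Superposition: M = Σ M_i = 1344/5 kN·m ≈ 268.800000 kN·m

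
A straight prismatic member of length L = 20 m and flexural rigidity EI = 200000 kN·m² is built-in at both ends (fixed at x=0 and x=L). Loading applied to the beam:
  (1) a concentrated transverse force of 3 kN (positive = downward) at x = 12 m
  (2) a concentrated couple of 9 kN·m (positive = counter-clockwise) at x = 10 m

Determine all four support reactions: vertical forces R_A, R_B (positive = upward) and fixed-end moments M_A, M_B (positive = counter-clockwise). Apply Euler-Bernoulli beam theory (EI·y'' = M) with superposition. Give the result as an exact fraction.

R_A = 1731/1000 kN, M_A = 801/100 kN·m, R_B = 1269/1000 kN, M_B = -639/100 kN·m

Load 1 — point force P=3 kN at a=12 m (b=L-a=8):
  R_A = Pb²(3a+b)/L³ = 3·8²·(3·12+8)/20³ = 132/125 kN
  M_A = Pab²/L² = 3·12·8²/20² = 144/25 kN·m
  R_B = Pa²(a+3b)/L³ = 3·12²·(12+3·8)/20³ = 243/125 kN
  M_B = -Pa²b/L² = -3·12²·8/20² = -216/25 kN·m
Load 2 — applied couple M₀=9 kN·m at a=10 m (b=L-a=10):
  R_A = 6M₀ab/L³ = 6·9·10·10/20³ = 27/40 kN
  M_A = M₀b(2a-b)/L² = 9·10·(2·10-10)/20² = 9/4 kN·m
  R_B = -6M₀ab/L³ = -6·9·10·10/20³ = -27/40 kN
  M_B = M₀a(2b-a)/L² = 9·10·(2·10-10)/20² = 9/4 kN·m
Superposition: R_A = 1731/1000 kN, M_A = 801/100 kN·m, R_B = 1269/1000 kN, M_B = -639/100 kN·m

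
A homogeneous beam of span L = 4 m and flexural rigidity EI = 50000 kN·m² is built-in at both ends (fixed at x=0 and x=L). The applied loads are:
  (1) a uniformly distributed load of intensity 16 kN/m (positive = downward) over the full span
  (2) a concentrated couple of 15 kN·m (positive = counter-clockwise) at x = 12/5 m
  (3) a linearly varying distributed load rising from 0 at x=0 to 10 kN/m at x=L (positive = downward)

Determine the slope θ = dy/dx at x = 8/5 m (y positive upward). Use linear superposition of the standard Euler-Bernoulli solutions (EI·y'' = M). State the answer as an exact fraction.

θ(8/5) = -2/15625 rad

Load 1 — uniform load w=16 kN/m over full span:
  θ_1 = -wx(L-x)(L-2x)/(12EI) = -16·(8/5)·(4-(8/5))·(4-2·(8/5))/(12·50000) = -32/390625 rad
Load 2 — applied couple M₀=15 kN·m at a=12/5 m (b=L-a=8/5):
  θ_2 = (R_Ax²/2 - M_Ax)/EI  [x≤a] with R_A=27/5, M_A=24/5 = ((27/5)·(8/5)²/2 - (24/5)·(8/5))/50000 = -6/390625 rad
Load 3 — triangular load w₀=10 kN/m (0→w₀ over full span):
  θ_3 = -w₀(2x(L-x)(L-2x)(x+2L)+x²(L-x)²)/(120LEI) = -10·(2·(8/5)·(4-(8/5))·(4-2·(8/5))·((8/5)+2·4)+(8/5)²·(4-(8/5))²)/(120·4·50000) = -12/390625 rad
Superposition: θ = Σ θ_i = -2/15625 rad ≈ -0.000128 rad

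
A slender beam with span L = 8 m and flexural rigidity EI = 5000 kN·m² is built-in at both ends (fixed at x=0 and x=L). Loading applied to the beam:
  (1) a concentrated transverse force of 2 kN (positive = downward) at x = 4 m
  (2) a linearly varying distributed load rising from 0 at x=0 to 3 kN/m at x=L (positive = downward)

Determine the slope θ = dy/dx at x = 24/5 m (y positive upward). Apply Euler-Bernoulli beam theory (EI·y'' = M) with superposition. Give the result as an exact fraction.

Load 1 — point force P=2 kN at a=4 m (b=L-a=4):
  θ_1 = Pa²(L-x)(2bL-(3b+a)(L-x))/(2L³EI)  [x>a] = 2·4²·(8-(24/5))·(2·4·8-(3·4+4)·(8-(24/5)))/(2·8³·5000) = 4/15625 rad
Load 2 — triangular load w₀=3 kN/m (0→w₀ over full span):
  θ_2 = -w₀(2x(L-x)(L-2x)(x+2L)+x²(L-x)²)/(120LEI) = -3·(2·(24/5)·(8-(24/5))·(8-2·(24/5))·((24/5)+2·8)+(24/5)²·(8-(24/5))²)/(120·8·5000) = 192/390625 rad
Superposition: θ = Σ θ_i = 292/390625 rad ≈ 0.000748 rad

θ(24/5) = 292/390625 rad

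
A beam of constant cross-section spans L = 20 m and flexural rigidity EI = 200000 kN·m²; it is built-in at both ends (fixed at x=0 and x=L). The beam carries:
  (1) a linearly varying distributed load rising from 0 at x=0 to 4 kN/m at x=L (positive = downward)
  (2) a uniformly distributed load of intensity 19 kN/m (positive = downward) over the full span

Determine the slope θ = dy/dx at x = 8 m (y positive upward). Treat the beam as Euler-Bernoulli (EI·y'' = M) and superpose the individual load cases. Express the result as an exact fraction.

θ(8) = -107/31250 rad

Load 1 — triangular load w₀=4 kN/m (0→w₀ over full span):
  θ_1 = -w₀(2x(L-x)(L-2x)(x+2L)+x²(L-x)²)/(120LEI) = -4·(2·8·(20-8)·(20-2·8)·(8+2·20)+8²·(20-8)²)/(120·20·200000) = -6/15625 rad
Load 2 — uniform load w=19 kN/m over full span:
  θ_2 = -wx(L-x)(L-2x)/(12EI) = -19·8·(20-8)·(20-2·8)/(12·200000) = -19/6250 rad
Superposition: θ = Σ θ_i = -107/31250 rad ≈ -0.003424 rad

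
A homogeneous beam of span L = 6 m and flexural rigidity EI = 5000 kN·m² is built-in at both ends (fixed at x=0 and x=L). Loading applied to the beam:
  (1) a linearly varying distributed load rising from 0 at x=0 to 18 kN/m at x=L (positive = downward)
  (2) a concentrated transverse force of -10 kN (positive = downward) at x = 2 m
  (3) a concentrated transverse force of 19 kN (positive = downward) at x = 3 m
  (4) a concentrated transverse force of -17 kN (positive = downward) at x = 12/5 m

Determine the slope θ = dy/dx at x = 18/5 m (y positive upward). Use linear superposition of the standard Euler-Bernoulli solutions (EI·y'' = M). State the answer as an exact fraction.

θ(18/5) = 11231/15625000 rad

Load 1 — triangular load w₀=18 kN/m (0→w₀ over full span):
  θ_1 = -w₀(2x(L-x)(L-2x)(x+2L)+x²(L-x)²)/(120LEI) = -18·(2·(18/5)·(6-(18/5))·(6-2·(18/5))·((18/5)+2·6)+(18/5)²·(6-(18/5))²)/(120·6·5000) = 486/390625 rad
Load 2 — point force P=-10 kN at a=2 m (b=L-a=4):
  θ_2 = Pa²(L-x)(2bL-(3b+a)(L-x))/(2L³EI)  [x>a] = (-10)·2²·(6-(18/5))·(2·4·6-(3·4+2)·(6-(18/5)))/(2·6³·5000) = -2/3125 rad
Load 3 — point force P=19 kN at a=3 m (b=L-a=3):
  θ_3 = Pa²(L-x)(2bL-(3b+a)(L-x))/(2L³EI)  [x>a] = 19·3²·(6-(18/5))·(2·3·6-(3·3+3)·(6-(18/5)))/(2·6³·5000) = 171/125000 rad
Load 4 — point force P=-17 kN at a=12/5 m (b=L-a=18/5):
  θ_4 = Pa²(L-x)(2bL-(3b+a)(L-x))/(2L³EI)  [x>a] = (-17)·(12/5)²·(6-(18/5))·(2·(18/5)·6-(3·(18/5)+(12/5))·(6-(18/5)))/(2·6³·5000) = -2448/1953125 rad
Superposition: θ = Σ θ_i = 11231/15625000 rad ≈ 0.000719 rad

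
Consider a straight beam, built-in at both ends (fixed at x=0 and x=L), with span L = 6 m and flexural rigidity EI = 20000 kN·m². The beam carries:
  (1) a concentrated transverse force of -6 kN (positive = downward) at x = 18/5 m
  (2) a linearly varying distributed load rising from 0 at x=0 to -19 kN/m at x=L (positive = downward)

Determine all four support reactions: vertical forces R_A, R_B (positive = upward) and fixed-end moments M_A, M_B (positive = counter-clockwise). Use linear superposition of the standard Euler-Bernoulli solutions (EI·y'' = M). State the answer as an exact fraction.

R_A = -4803/250 kN, M_A = -3282/125 kN·m, R_B = -10947/250 kN, M_B = 4923/125 kN·m

Load 1 — point force P=-6 kN at a=18/5 m (b=L-a=12/5):
  R_A = Pb²(3a+b)/L³ = (-6)·(12/5)²·(3·(18/5)+(12/5))/6³ = -264/125 kN
  M_A = Pab²/L² = (-6)·(18/5)·(12/5)²/6² = -432/125 kN·m
  R_B = Pa²(a+3b)/L³ = (-6)·(18/5)²·((18/5)+3·(12/5))/6³ = -486/125 kN
  M_B = -Pa²b/L² = -(-6)·(18/5)²·(12/5)/6² = 648/125 kN·m
Load 2 — triangular load w₀=-19 kN/m (0→w₀ over full span):
  R_A = 3w₀L/20 = 3·(-19)·6/20 = -171/10 kN
  M_A = w₀L²/30 = (-19)·6²/30 = -114/5 kN·m
  R_B = 7w₀L/20 = 7·(-19)·6/20 = -399/10 kN
  M_B = -w₀L²/20 = -(-19)·6²/20 = 171/5 kN·m
Superposition: R_A = -4803/250 kN, M_A = -3282/125 kN·m, R_B = -10947/250 kN, M_B = 4923/125 kN·m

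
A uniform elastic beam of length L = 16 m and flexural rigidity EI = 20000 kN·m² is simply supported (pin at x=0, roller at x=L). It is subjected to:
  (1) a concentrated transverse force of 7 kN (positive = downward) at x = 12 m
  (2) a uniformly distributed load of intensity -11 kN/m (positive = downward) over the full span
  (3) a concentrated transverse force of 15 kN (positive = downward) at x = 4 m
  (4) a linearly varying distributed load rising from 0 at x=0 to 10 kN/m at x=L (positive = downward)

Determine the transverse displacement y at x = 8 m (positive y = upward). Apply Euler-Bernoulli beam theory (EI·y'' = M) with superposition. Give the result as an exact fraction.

y(8) = 359/1875 m

Load 1 — point force P=7 kN at a=12 m (b=L-a=4):
  y_1 = -Pbx(L²-b²-x²)/(6LEI)  [x≤a] = -7·4·8·(16²-4²-8²)/(6·16·20000) = -77/3750 m
Load 2 — uniform load w=-11 kN/m over full span:
  y_2 = -wx(L³-2Lx²+x³)/(24EI) = -(-11)·8·(16³-2·16·8²+8³)/(24·20000) = 176/375 m
Load 3 — point force P=15 kN at a=4 m (b=L-a=12):
  y_3 = -Pa(L-x)(2Lx-a²-x²)/(6LEI)  [x>a] = -15·4·(16-8)·(2·16·8-4²-8²)/(6·16·20000) = -11/250 m
Load 4 — triangular load w₀=10 kN/m (0→w₀ over full span):
  y_4 = -w₀x(7L⁴-10L²x²+3x⁴)/(360LEI) = -10·8·(7·16⁴-10·16²·8²+3·8⁴)/(360·16·20000) = -16/75 m
Superposition: y = Σ y_i = 359/1875 m ≈ 0.191467 m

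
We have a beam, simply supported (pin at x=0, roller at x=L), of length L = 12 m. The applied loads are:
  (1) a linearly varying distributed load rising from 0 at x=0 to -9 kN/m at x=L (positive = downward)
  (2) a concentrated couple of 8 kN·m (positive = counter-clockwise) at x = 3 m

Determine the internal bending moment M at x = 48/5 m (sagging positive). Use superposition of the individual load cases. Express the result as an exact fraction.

Load 1 — triangular load w₀=-9 kN/m (0→w₀ over full span):
  M_1 = w₀Lx/6 - w₀x³/(6L) = (-9)·12·(48/5)/6 - (-9)·(48/5)³/(6·12) = -7776/125 kN·m
Load 2 — applied couple M₀=8 kN·m at a=3 m (b=L-a=9):
  M_2 = M₀x/L - M₀  [x>a] = 8·(48/5)/12 - 8 = -8/5 kN·m
Superposition: M = Σ M_i = -7976/125 kN·m ≈ -63.808000 kN·m

M(48/5) = -7976/125 kN·m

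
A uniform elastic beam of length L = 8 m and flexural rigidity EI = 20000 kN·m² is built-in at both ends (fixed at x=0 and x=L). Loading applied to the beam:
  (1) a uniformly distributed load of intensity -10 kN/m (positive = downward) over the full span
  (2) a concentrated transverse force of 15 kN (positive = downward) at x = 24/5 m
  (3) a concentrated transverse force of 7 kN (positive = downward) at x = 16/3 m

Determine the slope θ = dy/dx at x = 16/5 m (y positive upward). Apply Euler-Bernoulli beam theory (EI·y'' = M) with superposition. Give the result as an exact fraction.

θ(16/5) = 1172/3515625 rad

Load 1 — uniform load w=-10 kN/m over full span:
  θ_1 = -wx(L-x)(L-2x)/(12EI) = -(-10)·(16/5)·(8-(16/5))·(8-2·(16/5))/(12·20000) = 16/15625 rad
Load 2 — point force P=15 kN at a=24/5 m (b=L-a=16/5):
  θ_2 = -Pb²x(2aL-(3a+b)x)/(2L³EI)  [x≤a] = -15·(16/5)²·(16/5)·(2·(24/5)·8-(3·(24/5)+(16/5))·(16/5))/(2·8³·20000) = -192/390625 rad
Load 3 — point force P=7 kN at a=16/3 m (b=L-a=8/3):
  θ_3 = -Pb²x(2aL-(3a+b)x)/(2L³EI)  [x≤a] = -7·(8/3)²·(16/5)·(2·(16/3)·8-(3·(16/3)+(8/3))·(16/5))/(2·8³·20000) = -28/140625 rad
Superposition: θ = Σ θ_i = 1172/3515625 rad ≈ 0.000333 rad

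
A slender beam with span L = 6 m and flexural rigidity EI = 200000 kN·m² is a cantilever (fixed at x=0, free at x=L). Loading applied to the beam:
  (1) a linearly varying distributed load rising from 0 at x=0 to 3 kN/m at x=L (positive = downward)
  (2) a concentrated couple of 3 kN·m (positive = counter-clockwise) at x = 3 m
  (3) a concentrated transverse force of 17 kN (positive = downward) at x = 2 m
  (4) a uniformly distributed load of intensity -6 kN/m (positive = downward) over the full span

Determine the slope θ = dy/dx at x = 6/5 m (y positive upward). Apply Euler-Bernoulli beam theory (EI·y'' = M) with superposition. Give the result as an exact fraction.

θ(6/5) = 27303/125000000 rad

Load 1 — triangular load w₀=3 kN/m (0→w₀ over full span):
  θ_1 = (w₀Lx²/4-w₀L²x/3-w₀x⁴/(24L))/EI = (3·6·(6/5)²/4-3·6²·(6/5)/3-3·(6/5)⁴/(24·6))/200000 = -22977/125000000 rad
Load 2 — applied couple M₀=3 kN·m at a=3 m (b=L-a=3):
  θ_2 = M₀x/EI  [x≤a] = 3·(6/5)/200000 = 9/500000 rad
Load 3 — point force P=17 kN at a=2 m (b=L-a=4):
  θ_3 = -Px(2a-x)/(2EI)  [x≤a] = -17·(6/5)·(2·2-(6/5))/(2·200000) = -357/2500000 rad
Load 4 — uniform load w=-6 kN/m over full span:
  θ_4 = -wx(x²-3Lx+3L²)/(6EI) = -(-6)·(6/5)·((6/5)²-3·6·(6/5)+3·6²)/(6·200000) = 1647/3125000 rad
Superposition: θ = Σ θ_i = 27303/125000000 rad ≈ 0.000218 rad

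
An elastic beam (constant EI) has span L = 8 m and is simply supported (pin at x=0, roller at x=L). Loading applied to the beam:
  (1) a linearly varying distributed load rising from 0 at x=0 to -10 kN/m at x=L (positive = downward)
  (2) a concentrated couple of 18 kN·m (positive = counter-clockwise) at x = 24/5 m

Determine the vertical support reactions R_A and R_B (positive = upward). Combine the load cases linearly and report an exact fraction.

R_A = -133/12 kN, R_B = -347/12 kN

Load 1 — triangular load w₀=-10 kN/m (0→w₀ over full span):
  R_A = w₀L/6 = (-10)·8/6 = -40/3 kN
  R_B = w₀L/3 = (-10)·8/3 = -80/3 kN
Load 2 — applied couple M₀=18 kN·m at a=24/5 m (b=L-a=16/5):
  R_A = M₀/L = 18/8 = 9/4 kN
  R_B = -M₀/L = -18/8 = -9/4 kN
Superposition: R_A = -133/12 kN, R_B = -347/12 kN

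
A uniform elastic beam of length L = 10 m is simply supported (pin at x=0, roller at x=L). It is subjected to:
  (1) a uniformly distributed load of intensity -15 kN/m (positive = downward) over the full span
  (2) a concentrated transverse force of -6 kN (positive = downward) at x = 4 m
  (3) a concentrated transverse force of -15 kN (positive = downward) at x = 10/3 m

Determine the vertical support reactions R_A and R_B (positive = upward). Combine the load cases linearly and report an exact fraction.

Load 1 — uniform load w=-15 kN/m over full span:
  R_A = wL/2 = (-15)·10/2 = -75 kN
  R_B = wL/2 = (-15)·10/2 = -75 kN
Load 2 — point force P=-6 kN at a=4 m (b=L-a=6):
  R_A = Pb/L = (-6)·6/10 = -18/5 kN
  R_B = Pa/L = (-6)·4/10 = -12/5 kN
Load 3 — point force P=-15 kN at a=10/3 m (b=L-a=20/3):
  R_A = Pb/L = (-15)·(20/3)/10 = -10 kN
  R_B = Pa/L = (-15)·(10/3)/10 = -5 kN
Superposition: R_A = -443/5 kN, R_B = -412/5 kN

R_A = -443/5 kN, R_B = -412/5 kN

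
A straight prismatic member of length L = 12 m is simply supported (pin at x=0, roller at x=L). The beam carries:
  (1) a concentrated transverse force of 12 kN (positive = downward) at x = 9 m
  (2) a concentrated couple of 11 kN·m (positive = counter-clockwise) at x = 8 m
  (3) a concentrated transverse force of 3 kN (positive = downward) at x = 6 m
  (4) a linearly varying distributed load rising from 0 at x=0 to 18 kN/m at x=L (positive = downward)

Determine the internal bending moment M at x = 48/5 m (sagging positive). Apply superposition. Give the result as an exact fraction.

M(48/5) = 18427/125 kN·m

Load 1 — point force P=12 kN at a=9 m (b=L-a=3):
  M_1 = Pa(L-x)/L  [x>a] = 12·9·(12-(48/5))/12 = 108/5 kN·m
Load 2 — applied couple M₀=11 kN·m at a=8 m (b=L-a=4):
  M_2 = M₀x/L - M₀  [x>a] = 11·(48/5)/12 - 11 = -11/5 kN·m
Load 3 — point force P=3 kN at a=6 m (b=L-a=6):
  M_3 = Pa(L-x)/L  [x>a] = 3·6·(12-(48/5))/12 = 18/5 kN·m
Load 4 — triangular load w₀=18 kN/m (0→w₀ over full span):
  M_4 = w₀Lx/6 - w₀x³/(6L) = 18·12·(48/5)/6 - 18·(48/5)³/(6·12) = 15552/125 kN·m
Superposition: M = Σ M_i = 18427/125 kN·m ≈ 147.416000 kN·m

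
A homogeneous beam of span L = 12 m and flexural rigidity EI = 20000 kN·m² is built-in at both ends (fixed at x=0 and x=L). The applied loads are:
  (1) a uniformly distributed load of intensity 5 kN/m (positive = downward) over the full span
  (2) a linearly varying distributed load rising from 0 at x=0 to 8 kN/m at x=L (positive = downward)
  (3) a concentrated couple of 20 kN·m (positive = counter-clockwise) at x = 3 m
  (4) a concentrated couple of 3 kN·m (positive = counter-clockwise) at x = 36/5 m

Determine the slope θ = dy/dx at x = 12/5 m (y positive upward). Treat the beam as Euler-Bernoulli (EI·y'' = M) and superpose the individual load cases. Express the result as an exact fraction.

θ(12/5) = -4203/781250 rad

Load 1 — uniform load w=5 kN/m over full span:
  θ_1 = -wx(L-x)(L-2x)/(12EI) = -5·(12/5)·(12-(12/5))·(12-2·(12/5))/(12·20000) = -54/15625 rad
Load 2 — triangular load w₀=8 kN/m (0→w₀ over full span):
  θ_2 = -w₀(2x(L-x)(L-2x)(x+2L)+x²(L-x)²)/(120LEI) = -8·(2·(12/5)·(12-(12/5))·(12-2·(12/5))·((12/5)+2·12)+(12/5)²·(12-(12/5))²)/(120·12·20000) = -1008/390625 rad
Load 3 — applied couple M₀=20 kN·m at a=3 m (b=L-a=9):
  θ_3 = (R_Ax²/2 - M_Ax)/EI  [x≤a] with R_A=15/8, M_A=-15/4 = ((15/8)·(12/5)²/2 - (-15/4)·(12/5))/20000 = 9/12500 rad
Load 4 — applied couple M₀=3 kN·m at a=36/5 m (b=L-a=24/5):
  θ_4 = (R_Ax²/2 - M_Ax)/EI  [x≤a] with R_A=9/25, M_A=24/25 = ((9/25)·(12/5)²/2 - (24/25)·(12/5))/20000 = -99/1562500 rad
Superposition: θ = Σ θ_i = -4203/781250 rad ≈ -0.005380 rad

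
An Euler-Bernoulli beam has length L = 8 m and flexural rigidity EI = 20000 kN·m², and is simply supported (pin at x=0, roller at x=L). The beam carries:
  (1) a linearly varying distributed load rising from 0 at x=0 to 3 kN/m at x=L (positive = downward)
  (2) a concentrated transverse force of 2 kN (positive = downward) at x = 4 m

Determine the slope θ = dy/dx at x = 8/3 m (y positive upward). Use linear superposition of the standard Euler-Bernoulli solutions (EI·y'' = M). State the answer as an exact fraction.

Load 1 — triangular load w₀=3 kN/m (0→w₀ over full span):
  θ_1 = -w₀(7L⁴-30L²x²+15x⁴)/(360LEI) = -3·(7·8⁴-30·8²·(8/3)²+15·(8/3)⁴)/(360·8·20000) = -208/253125 rad
Load 2 — point force P=2 kN at a=4 m (b=L-a=4):
  θ_2 = -Pb(L²-b²-3x²)/(6LEI)  [x≤a] = -2·4·(8²-4²-3·(8/3)²)/(6·8·20000) = -1/4500 rad
Superposition: θ = Σ θ_i = -1057/1012500 rad ≈ -0.001044 rad

θ(8/3) = -1057/1012500 rad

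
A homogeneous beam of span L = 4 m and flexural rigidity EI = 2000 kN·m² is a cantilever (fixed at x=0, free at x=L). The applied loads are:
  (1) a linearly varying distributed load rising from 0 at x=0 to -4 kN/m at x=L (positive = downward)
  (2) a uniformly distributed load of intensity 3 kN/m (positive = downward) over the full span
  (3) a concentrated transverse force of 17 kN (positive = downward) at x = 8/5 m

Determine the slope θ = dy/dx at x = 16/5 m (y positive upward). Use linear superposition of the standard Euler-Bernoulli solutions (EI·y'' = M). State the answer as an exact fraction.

θ(16/5) = -2558/234375 rad

Load 1 — triangular load w₀=-4 kN/m (0→w₀ over full span):
  θ_1 = (w₀Lx²/4-w₀L²x/3-w₀x⁴/(24L))/EI = ((-4)·4·(16/5)²/4-(-4)·4²·(16/5)/3-(-4)·(16/5)⁴/(24·4))/2000 = 3712/234375 rad
Load 2 — uniform load w=3 kN/m over full span:
  θ_2 = -wx(x²-3Lx+3L²)/(6EI) = -3·(16/5)·((16/5)²-3·4·(16/5)+3·4²)/(6·2000) = -248/15625 rad
Load 3 — point force P=17 kN at a=8/5 m (b=L-a=12/5):
  θ_3 = -Pa²/(2EI)  [x>a] = -17·(8/5)²/(2·2000) = -34/3125 rad
Superposition: θ = Σ θ_i = -2558/234375 rad ≈ -0.010914 rad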